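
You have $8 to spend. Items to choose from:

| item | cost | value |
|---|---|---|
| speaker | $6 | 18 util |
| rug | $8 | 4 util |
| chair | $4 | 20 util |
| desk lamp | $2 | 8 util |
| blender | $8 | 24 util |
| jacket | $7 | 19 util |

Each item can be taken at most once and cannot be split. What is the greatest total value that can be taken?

28 util

Check high-value combinations within $8:
- chair+desk lamp: cost 4+2=6, value 20+8=28
- speaker+desk lamp: cost 6+2=8, value 18+8=26
- blender: cost 8, value 24
- chair: cost 4, value 20
- jacket: cost 7, value 19
Best: 28 util.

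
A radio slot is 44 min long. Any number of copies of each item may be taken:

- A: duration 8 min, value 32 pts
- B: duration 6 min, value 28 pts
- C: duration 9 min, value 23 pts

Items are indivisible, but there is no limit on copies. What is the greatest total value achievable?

Best value-per-unit is B at 28/6; filling with it alone gives 7×28 = 196.
Optimal mix: 1×A + 6×B → duration 44, value 200.

200 pts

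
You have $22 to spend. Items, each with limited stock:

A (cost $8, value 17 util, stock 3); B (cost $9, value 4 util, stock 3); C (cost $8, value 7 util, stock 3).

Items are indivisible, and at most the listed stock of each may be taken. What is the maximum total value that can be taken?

34 util

Best selections within cost 22 and stock limits:
- 2×A: cost 16, value 34
- 1×A + 1×C: cost 16, value 24
Best: 34 util.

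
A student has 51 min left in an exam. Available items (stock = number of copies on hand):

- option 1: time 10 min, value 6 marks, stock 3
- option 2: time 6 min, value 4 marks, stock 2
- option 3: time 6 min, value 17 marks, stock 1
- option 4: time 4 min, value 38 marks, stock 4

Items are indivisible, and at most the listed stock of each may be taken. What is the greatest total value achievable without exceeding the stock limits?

185 marks

Best selections within time 51 and stock limits:
- 2×option 1 + 1×option 2 + 1×option 3 + 4×option 4: time 48, value 185
- 1×option 1 + 2×option 2 + 1×option 3 + 4×option 4: time 44, value 183
Best: 185 marks.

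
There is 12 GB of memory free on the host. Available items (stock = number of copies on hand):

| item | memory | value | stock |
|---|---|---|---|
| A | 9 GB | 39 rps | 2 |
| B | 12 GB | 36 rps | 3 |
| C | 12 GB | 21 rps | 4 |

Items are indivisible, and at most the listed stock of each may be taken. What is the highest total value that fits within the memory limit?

Top feasible selections:
- 1×A: memory 9, value 39
- 1×B: memory 12, value 36
- 1×C: memory 12, value 21
Best: 39 rps.

39 rps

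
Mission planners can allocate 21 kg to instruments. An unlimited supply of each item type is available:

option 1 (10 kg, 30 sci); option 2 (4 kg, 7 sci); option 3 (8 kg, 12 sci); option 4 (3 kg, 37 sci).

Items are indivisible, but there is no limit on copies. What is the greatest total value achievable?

Best value-per-unit is option 4 at 37/3, and filling with it alone uses mass 7×3=21. No mix of the others beats 7×37 = 259.

259 sci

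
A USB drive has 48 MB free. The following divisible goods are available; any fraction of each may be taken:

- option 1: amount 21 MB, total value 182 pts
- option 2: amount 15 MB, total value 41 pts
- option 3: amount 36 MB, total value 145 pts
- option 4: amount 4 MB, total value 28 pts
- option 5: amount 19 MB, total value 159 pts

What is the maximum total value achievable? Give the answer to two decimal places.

Take in order of value per unit:
- option 1 (182/21 per unit): all 21 → value 182, running total 182.00
- option 5 (159/19 per unit): all 19 → value 159, running total 341.00
- option 4 (28/4 per unit): all 4 → value 28, running total 369.00
- option 3 (145/36 per unit): 4 of 36 → value 4×145/36 = 16.1111, running total 385.11
Total 385.11.

385.11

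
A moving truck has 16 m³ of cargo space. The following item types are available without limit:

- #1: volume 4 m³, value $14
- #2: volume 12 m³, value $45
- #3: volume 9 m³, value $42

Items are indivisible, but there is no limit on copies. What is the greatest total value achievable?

Best value-per-unit is #3 at 42/9; filling with it alone gives 1×42 = 42.
Optimal mix: 1×#1 + 1×#2 → volume 16, value 59.

$59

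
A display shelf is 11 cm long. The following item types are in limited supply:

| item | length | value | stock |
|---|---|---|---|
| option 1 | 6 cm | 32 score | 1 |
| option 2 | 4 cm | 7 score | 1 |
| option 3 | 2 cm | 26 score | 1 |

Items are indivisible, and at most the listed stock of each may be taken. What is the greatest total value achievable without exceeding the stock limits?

58 score

Top feasible selections:
- 1×option 1 + 1×option 3: length 8, value 58
- 1×option 1 + 1×option 2: length 10, value 39
- 1×option 2 + 1×option 3: length 6, value 33
- 1×option 1: length 6, value 32
Best: 58 score.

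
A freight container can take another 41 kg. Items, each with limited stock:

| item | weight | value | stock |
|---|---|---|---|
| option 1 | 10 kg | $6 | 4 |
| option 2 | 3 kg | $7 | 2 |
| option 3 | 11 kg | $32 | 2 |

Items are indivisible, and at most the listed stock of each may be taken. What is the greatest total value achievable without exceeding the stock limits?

$84

Best selections within weight 41 and stock limits:
- 1×option 1 + 2×option 2 + 2×option 3: weight 38, value 84
- 2×option 2 + 2×option 3: weight 28, value 78
- 1×option 1 + 1×option 2 + 2×option 3: weight 35, value 77
- 1×option 2 + 2×option 3: weight 25, value 71
Best: $84.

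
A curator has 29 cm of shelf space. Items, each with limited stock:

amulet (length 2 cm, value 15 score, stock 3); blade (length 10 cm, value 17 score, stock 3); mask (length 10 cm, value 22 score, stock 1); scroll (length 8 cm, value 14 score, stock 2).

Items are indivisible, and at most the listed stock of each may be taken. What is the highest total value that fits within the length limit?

Best selections within length 29 and stock limits:
- 3×amulet + 1×blade + 1×mask: length 26, value 84
- 3×amulet + 1×mask + 1×scroll: length 24, value 81
Best: 84 score.

84 score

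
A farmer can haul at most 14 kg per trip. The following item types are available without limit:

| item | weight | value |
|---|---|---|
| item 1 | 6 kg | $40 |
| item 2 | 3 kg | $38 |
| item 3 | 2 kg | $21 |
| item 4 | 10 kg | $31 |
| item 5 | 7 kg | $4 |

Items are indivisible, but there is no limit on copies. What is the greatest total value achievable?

Best value-per-unit is item 2 at 38/3; filling with it alone gives 4×38 = 152.
Optimal mix: 4×item 2 + 1×item 3 → weight 14, value 173.

$173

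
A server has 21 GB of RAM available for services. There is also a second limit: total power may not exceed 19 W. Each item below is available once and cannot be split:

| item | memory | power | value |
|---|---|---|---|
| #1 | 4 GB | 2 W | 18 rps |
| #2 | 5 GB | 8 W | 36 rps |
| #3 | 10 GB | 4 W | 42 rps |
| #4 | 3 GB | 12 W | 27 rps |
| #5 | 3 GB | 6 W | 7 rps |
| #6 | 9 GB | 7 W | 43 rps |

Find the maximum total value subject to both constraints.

97 rps

Feasible sets respecting both limits:
- #1+#2+#6: memory 18, power 17, value 97
- #1+#2+#3: memory 19, power 14, value 96
- #1+#3+#4: memory 17, power 18, value 87
- #2+#3+#5: memory 18, power 18, value 85
Best: 97 rps.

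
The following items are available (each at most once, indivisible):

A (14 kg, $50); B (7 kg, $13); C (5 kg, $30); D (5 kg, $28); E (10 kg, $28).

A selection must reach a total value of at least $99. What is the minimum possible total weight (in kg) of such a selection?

24

Subsets with value ≥ 99, sorted by total weight:
- A+C+D: weight 24, value 108
- B+C+D+E: weight 27, value 99
- A+C+E: weight 29, value 108
Minimum weight: 24 kg.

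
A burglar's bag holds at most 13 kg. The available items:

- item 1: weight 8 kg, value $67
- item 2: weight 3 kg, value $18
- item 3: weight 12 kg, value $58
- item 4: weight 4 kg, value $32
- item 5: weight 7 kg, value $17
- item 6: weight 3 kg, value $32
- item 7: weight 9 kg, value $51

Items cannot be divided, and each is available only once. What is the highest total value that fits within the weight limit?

$99

Check high-value combinations within 13 kg:
- item 1+item 6: weight 8+3=11, value 67+32=99
- item 1+item 4: weight 8+4=12, value 67+32=99
- item 1+item 2: weight 8+3=11, value 67+18=85
- item 6+item 7: weight 3+9=12, value 32+51=83
- item 4+item 7: weight 4+9=13, value 32+51=83
Best: $99.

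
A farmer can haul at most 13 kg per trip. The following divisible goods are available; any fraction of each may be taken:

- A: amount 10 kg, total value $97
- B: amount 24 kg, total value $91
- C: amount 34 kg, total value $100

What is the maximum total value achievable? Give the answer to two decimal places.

108.38

Take in order of value per unit:
- A (97/10 per unit): all 10 → value 97, running total 97.00
- B (91/24 per unit): 3 of 24 → value 3×91/24 = 11.3750, running total 108.38
Total 108.38.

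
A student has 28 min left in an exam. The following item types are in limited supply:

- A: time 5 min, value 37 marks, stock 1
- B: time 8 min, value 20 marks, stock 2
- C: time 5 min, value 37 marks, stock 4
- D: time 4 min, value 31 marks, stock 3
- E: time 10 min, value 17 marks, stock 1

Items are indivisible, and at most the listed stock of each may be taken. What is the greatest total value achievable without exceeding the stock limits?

210 marks

Top feasible selections:
- 4×C + 2×D: time 28, value 210
- 1×A + 3×C + 2×D: time 28, value 210
- 3×C + 3×D: time 27, value 204
- 1×A + 2×C + 3×D: time 27, value 204
Best: 210 marks.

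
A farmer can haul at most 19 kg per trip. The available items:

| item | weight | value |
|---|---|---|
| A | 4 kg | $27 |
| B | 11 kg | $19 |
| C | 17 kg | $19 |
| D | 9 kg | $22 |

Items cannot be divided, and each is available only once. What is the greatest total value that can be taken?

This is a 0/1 knapsack; check combinations near the capacity.
- A+D: weight 4+9=13, value 27+22=49
- A+B: weight 4+11=15, value 27+19=46
- A: weight 4, value 27
- D: weight 9, value 22
- B: weight 11, value 19
Best: $49.

$49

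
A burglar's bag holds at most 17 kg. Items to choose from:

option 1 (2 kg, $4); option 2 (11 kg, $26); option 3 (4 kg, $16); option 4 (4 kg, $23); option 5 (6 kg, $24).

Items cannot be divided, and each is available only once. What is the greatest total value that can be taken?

$67

Check high-value combinations within 17 kg:
- option 1+option 3+option 4+option 5: weight 2+4+4+6=16, value 4+16+23+24=67
- option 3+option 4+option 5: weight 4+4+6=14, value 16+23+24=63
- option 1+option 2+option 4: weight 2+11+4=17, value 4+26+23=53
- option 1+option 4+option 5: weight 2+4+6=12, value 4+23+24=51
Best: $67.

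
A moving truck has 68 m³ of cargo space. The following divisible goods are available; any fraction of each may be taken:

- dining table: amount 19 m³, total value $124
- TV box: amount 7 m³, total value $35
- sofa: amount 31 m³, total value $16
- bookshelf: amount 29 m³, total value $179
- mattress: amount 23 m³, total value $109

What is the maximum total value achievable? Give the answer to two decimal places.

Take in order of value per unit:
- dining table (124/19 per unit): all 19 → value 124, running total 124.00
- bookshelf (179/29 per unit): all 29 → value 179, running total 303.00
- TV box (35/7 per unit): all 7 → value 35, running total 338.00
- mattress (109/23 per unit): 13 of 23 → value 13×109/23 = 61.6087, running total 399.61
Total 399.61.

399.61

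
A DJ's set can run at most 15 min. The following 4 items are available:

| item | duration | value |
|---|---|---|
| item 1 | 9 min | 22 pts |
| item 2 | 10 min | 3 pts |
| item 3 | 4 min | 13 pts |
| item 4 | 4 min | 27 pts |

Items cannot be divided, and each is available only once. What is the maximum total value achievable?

49 pts

This is a 0/1 knapsack; check combinations near the capacity.
- item 1+item 4: duration 9+4=13, value 22+27=49
- item 3+item 4: duration 4+4=8, value 13+27=40
- item 1+item 3: duration 9+4=13, value 22+13=35
- item 2+item 4: duration 10+4=14, value 3+27=30
- item 4: duration 4, value 27
Best: 49 pts.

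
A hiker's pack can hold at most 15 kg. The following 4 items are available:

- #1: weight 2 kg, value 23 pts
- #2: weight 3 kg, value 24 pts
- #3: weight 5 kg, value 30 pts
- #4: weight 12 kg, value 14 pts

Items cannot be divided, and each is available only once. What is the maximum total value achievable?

Check high-value combinations within 15 kg:
- #1+#2+#3: weight 2+3+5=10, value 23+24+30=77
- #2+#3: weight 3+5=8, value 24+30=54
- #1+#3: weight 2+5=7, value 23+30=53
- #1+#2: weight 2+3=5, value 23+24=47
Best: 77 pts.

77 pts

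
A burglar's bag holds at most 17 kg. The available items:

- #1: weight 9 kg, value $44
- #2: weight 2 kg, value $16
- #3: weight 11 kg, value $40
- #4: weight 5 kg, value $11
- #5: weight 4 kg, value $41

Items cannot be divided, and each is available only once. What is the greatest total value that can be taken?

$101

Check high-value combinations within 17 kg:
- #1+#2+#5: weight 9+2+4=15, value 44+16+41=101
- #2+#3+#5: weight 2+11+4=17, value 16+40+41=97
- #1+#5: weight 9+4=13, value 44+41=85
Best: $101.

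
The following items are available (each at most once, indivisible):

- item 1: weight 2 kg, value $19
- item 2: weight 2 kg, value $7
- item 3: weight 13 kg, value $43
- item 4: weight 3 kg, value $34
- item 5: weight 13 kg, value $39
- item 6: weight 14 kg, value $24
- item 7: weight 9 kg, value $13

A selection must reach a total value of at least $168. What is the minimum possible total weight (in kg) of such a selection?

Subsets with value ≥ 168, sorted by total weight:
- item 1+item 3+item 4+item 5+item 6+item 7: weight 54, value 172
- item 1+item 2+item 3+item 4+item 5+item 6+item 7: weight 56, value 179
Minimum weight: 54 kg.

54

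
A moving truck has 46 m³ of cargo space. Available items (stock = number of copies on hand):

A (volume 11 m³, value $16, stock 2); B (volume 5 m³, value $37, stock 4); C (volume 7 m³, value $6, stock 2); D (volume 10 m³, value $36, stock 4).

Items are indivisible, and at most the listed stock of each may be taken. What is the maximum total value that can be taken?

Best selections within volume 46 and stock limits:
- 4×B + 2×D: volume 40, value 220
- 3×B + 3×D: volume 45, value 219
- 1×A + 4×B + 1×D: volume 41, value 200
Best: $220.

$220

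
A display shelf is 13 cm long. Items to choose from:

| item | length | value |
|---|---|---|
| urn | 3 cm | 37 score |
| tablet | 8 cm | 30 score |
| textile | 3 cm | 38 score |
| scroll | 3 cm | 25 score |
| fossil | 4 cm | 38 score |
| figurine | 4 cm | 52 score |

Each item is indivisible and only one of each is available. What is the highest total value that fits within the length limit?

152 score

Check high-value combinations within 13 cm:
- urn+textile+scroll+figurine: length 3+3+3+4=13, value 37+38+25+52=152
- urn+textile+scroll+fossil: length 3+3+3+4=13, value 37+38+25+38=138
- textile+fossil+figurine: length 3+4+4=11, value 38+38+52=128
Best: 152 score.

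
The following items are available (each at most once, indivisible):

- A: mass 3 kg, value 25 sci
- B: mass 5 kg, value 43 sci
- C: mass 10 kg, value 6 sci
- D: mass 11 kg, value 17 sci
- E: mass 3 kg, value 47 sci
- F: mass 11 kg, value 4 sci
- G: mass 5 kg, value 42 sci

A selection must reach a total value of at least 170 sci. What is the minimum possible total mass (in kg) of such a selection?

27

Subsets with value ≥ 170, sorted by total mass:
- A+B+D+E+G: mass 27, value 174
- A+B+C+D+E+G: mass 37, value 180
- A+B+D+E+F+G: mass 38, value 178
- A+B+C+D+E+F+G: mass 48, value 184
Minimum mass: 27 kg.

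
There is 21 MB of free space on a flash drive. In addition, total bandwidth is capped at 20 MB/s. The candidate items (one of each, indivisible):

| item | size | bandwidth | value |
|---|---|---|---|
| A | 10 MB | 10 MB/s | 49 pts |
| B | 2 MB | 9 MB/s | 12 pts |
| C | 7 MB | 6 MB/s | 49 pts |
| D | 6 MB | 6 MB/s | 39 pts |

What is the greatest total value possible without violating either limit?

Feasible sets respecting both limits:
- A+C: size 17, bandwidth 16, value 98
- A+D: size 16, bandwidth 16, value 88
- C+D: size 13, bandwidth 12, value 88
- A+B: size 12, bandwidth 19, value 61
Best: 98 pts.

98 pts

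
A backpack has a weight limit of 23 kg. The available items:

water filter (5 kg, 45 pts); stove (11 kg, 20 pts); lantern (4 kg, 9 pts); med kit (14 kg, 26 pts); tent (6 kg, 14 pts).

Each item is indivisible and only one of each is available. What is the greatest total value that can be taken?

Check high-value combinations within 23 kg:
- water filter+lantern+med kit: weight 5+4+14=23, value 45+9+26=80
- water filter+stove+tent: weight 5+11+6=22, value 45+20+14=79
- water filter+stove+lantern: weight 5+11+4=20, value 45+20+9=74
Best: 80 pts.

80 pts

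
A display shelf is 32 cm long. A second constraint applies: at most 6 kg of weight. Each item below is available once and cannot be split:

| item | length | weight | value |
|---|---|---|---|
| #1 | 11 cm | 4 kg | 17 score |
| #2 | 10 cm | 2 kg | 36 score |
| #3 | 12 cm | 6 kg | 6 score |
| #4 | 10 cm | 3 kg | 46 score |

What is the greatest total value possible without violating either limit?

Feasible sets respecting both limits:
- #2+#4: length 20, weight 5, value 82
- #1+#2: length 21, weight 6, value 53
- #4: length 10, weight 3, value 46
Best: 82 score.

82 score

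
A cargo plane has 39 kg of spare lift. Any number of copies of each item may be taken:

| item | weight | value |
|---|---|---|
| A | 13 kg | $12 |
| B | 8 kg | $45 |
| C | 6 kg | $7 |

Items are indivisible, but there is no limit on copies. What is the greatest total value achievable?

$187

Best value-per-unit is B at 45/8; filling with it alone gives 4×45 = 180.
Optimal mix: 4×B + 1×C → weight 38, value 187.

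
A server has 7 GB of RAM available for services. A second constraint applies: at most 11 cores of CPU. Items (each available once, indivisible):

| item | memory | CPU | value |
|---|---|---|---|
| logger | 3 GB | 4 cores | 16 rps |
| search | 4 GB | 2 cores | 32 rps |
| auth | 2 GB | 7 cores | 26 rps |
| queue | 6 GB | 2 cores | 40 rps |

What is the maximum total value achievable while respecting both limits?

58 rps

Feasible sets respecting both limits:
- search+auth: memory 6, CPU 9, value 58
- logger+search: memory 7, CPU 6, value 48
- logger+auth: memory 5, CPU 11, value 42
- queue: memory 6, CPU 2, value 40
Best: 58 rps.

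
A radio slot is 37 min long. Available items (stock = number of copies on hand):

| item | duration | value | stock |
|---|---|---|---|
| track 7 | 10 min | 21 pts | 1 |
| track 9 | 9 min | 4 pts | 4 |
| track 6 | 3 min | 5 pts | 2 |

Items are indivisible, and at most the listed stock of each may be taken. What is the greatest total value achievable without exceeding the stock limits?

39 pts

Best selections within duration 37 and stock limits:
- 1×track 7 + 2×track 9 + 2×track 6: duration 34, value 39
- 1×track 7 + 1×track 9 + 2×track 6: duration 25, value 35
- 1×track 7 + 2×track 9 + 1×track 6: duration 31, value 34
Best: 39 pts.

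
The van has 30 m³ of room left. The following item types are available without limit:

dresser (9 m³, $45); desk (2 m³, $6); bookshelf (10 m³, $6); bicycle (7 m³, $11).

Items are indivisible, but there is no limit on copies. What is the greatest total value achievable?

$141

Best value-per-unit is dresser at 45/9; filling with it alone gives 3×45 = 135.
Optimal mix: 3×dresser + 1×desk → volume 29, value 141.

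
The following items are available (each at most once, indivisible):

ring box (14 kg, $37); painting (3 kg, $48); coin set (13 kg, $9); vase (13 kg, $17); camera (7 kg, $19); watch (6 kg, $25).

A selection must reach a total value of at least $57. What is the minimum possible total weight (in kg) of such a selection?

Subsets with value ≥ 57, sorted by total weight:
- painting+watch: weight 9, value 73
- painting+camera: weight 10, value 67
Minimum weight: 9 kg.

9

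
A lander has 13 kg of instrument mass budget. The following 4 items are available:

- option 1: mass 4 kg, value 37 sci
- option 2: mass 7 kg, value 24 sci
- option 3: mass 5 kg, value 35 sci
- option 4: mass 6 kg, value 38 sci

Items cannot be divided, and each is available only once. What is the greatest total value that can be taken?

75 sci

This is a 0/1 knapsack; check combinations near the capacity.
- option 1+option 4: mass 4+6=10, value 37+38=75
- option 3+option 4: mass 5+6=11, value 35+38=73
- option 1+option 3: mass 4+5=9, value 37+35=72
- option 2+option 4: mass 7+6=13, value 24+38=62
- option 1+option 2: mass 4+7=11, value 37+24=61
Best: 75 sci.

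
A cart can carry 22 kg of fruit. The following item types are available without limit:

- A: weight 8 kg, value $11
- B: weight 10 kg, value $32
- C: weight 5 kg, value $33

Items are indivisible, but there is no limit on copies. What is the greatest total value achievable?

Best value-per-unit is C at 33/5, and filling with it alone uses weight 4×5=20. No mix of the others beats 4×33 = 132.

$132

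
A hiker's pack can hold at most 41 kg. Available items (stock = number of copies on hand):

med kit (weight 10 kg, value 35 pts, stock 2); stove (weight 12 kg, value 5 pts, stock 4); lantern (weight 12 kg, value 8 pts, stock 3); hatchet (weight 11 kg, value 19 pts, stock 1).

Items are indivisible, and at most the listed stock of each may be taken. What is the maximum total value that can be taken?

89 pts

Top feasible selections:
- 2×med kit + 1×hatchet: weight 31, value 89
- 2×med kit + 1×lantern: weight 32, value 78
- 2×med kit + 1×stove: weight 32, value 75
Best: 89 pts.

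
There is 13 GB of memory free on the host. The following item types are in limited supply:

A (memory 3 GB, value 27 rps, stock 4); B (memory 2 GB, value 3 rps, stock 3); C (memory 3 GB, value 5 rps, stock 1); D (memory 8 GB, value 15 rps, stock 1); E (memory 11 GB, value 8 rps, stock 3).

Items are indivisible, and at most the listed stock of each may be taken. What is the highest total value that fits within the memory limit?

108 rps

Best selections within memory 13 and stock limits:
- 4×A: memory 12, value 108
- 3×A + 2×B: memory 13, value 87
- 3×A + 1×C: memory 12, value 86
Best: 108 rps.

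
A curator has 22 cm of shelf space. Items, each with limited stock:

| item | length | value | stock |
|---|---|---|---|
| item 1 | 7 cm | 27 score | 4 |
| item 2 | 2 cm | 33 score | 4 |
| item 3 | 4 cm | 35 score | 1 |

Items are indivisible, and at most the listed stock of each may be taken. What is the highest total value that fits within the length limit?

194 score

Best selections within length 22 and stock limits:
- 1×item 1 + 4×item 2 + 1×item 3: length 19, value 194
- 2×item 1 + 4×item 2: length 22, value 186
- 4×item 2 + 1×item 3: length 12, value 167
Best: 194 score.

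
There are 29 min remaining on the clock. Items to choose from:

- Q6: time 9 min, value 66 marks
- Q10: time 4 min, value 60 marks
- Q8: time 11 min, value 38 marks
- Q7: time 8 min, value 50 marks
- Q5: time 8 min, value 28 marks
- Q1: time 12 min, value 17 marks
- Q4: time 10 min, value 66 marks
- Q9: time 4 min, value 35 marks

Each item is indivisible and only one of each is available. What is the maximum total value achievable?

Check high-value combinations within 29 min:
- Q6+Q10+Q4+Q9: time 9+4+10+4=27, value 66+60+66+35=227
- Q6+Q10+Q7+Q9: time 9+4+8+4=25, value 66+60+50+35=211
- Q10+Q7+Q4+Q9: time 4+8+10+4=26, value 60+50+66+35=211
Best: 227 marks.

227 marks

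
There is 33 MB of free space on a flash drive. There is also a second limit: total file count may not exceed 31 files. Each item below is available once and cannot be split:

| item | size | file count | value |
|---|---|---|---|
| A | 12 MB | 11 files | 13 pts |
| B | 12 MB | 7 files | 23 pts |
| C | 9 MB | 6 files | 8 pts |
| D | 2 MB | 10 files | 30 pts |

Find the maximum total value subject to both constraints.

Feasible sets respecting both limits:
- A+B+D: size 26, file count 28, value 66
- B+C+D: size 23, file count 23, value 61
- B+D: size 14, file count 17, value 53
Best: 66 pts.

66 pts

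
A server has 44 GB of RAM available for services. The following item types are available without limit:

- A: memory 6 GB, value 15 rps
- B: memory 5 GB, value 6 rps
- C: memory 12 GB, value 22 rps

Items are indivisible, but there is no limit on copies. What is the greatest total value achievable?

105 rps

Best value-per-unit is A at 15/6, and filling with it alone uses memory 7×6=42. No mix of the others beats 7×15 = 105.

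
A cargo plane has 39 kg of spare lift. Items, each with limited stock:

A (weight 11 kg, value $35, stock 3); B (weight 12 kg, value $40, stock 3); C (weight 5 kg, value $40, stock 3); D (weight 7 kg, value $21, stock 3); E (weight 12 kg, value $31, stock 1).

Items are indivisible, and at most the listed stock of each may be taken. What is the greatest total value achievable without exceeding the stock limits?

Best selections within weight 39 and stock limits:
- 2×B + 3×C: weight 39, value 200
- 1×A + 1×B + 3×C: weight 38, value 195
Best: $200.

$200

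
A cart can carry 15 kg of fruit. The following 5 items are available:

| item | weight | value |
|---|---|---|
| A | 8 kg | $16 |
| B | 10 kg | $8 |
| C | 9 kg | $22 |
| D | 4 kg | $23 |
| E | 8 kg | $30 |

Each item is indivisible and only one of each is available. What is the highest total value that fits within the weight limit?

$53

Check high-value combinations within 15 kg:
- D+E: weight 4+8=12, value 23+30=53
- C+D: weight 9+4=13, value 22+23=45
- A+D: weight 8+4=12, value 16+23=39
Best: $53.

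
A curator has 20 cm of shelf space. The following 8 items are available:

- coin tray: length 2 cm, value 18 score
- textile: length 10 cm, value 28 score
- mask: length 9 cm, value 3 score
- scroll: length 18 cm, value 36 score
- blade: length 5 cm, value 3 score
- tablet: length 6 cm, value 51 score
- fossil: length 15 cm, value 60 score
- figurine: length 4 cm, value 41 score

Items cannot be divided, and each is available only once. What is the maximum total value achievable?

120 score

This is a 0/1 knapsack; check combinations near the capacity.
- textile+tablet+figurine: length 10+6+4=20, value 28+51+41=120
- coin tray+blade+tablet+figurine: length 2+5+6+4=17, value 18+3+51+41=113
- coin tray+tablet+figurine: length 2+6+4=12, value 18+51+41=110
Best: 120 score.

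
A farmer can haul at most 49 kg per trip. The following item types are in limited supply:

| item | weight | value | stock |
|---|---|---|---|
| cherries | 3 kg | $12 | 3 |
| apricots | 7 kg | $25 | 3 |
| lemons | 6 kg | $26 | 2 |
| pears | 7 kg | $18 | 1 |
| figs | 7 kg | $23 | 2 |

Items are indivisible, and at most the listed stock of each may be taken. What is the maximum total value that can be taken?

$186

Best selections within weight 49 and stock limits:
- 3×cherries + 3×apricots + 2×lemons + 1×figs: weight 49, value 186
- 3×cherries + 2×apricots + 2×lemons + 2×figs: weight 49, value 184
- 3×cherries + 3×apricots + 2×lemons + 1×pears: weight 49, value 181
- 3×cherries + 2×apricots + 2×lemons + 1×pears + 1×figs: weight 49, value 179
Best: $186.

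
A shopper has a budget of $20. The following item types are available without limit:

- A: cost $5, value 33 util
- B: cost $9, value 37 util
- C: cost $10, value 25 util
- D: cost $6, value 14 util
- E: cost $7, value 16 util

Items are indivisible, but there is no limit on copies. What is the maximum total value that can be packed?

Best value-per-unit is A at 33/5, and filling with it alone uses cost 4×5=20. No mix of the others beats 4×33 = 132.

132 util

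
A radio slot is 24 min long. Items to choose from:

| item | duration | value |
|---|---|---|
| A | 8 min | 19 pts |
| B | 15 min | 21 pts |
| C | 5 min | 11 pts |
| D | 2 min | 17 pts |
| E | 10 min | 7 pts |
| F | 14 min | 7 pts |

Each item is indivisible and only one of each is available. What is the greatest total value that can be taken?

Check high-value combinations within 24 min:
- B+C+D: duration 15+5+2=22, value 21+11+17=49
- A+C+D: duration 8+5+2=15, value 19+11+17=47
- A+D+E: duration 8+2+10=20, value 19+17+7=43
- A+D+F: duration 8+2+14=24, value 19+17+7=43
Best: 49 pts.

49 pts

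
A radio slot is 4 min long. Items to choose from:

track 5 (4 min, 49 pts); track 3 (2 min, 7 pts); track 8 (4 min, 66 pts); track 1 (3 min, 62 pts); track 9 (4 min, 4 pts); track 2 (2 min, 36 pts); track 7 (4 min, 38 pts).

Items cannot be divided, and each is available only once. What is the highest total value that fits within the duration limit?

This is a 0/1 knapsack; check combinations near the capacity.
- track 8: duration 4, value 66
- track 1: duration 3, value 62
- track 5: duration 4, value 49
- track 3+track 2: duration 2+2=4, value 7+36=43
Best: 66 pts.

66 pts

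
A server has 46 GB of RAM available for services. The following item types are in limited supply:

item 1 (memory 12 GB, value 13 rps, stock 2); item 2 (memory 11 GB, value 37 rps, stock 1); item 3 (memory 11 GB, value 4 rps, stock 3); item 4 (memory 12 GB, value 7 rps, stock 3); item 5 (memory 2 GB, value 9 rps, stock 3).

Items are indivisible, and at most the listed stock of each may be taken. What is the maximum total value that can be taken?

Top feasible selections:
- 2×item 1 + 1×item 2 + 3×item 5: memory 41, value 90
- 1×item 1 + 1×item 2 + 1×item 4 + 3×item 5: memory 41, value 84
Best: 90 rps.

90 rps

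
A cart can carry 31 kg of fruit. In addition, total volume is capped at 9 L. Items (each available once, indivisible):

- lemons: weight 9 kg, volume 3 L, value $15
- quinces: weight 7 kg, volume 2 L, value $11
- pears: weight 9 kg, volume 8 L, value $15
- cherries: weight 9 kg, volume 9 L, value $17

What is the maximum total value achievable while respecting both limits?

Feasible sets respecting both limits:
- lemons+quinces: weight 16, volume 5, value 26
- cherries: weight 9, volume 9, value 17
- lemons: weight 9, volume 3, value 15
Best: $26.

$26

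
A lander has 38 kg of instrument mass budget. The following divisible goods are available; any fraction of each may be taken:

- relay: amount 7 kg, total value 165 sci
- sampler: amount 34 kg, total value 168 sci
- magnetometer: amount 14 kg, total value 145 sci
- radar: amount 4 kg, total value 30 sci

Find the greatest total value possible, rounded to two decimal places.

404.24

Take in order of value per unit:
- relay (165/7 per unit): all 7 → value 165, running total 165.00
- magnetometer (145/14 per unit): all 14 → value 145, running total 310.00
- radar (30/4 per unit): all 4 → value 30, running total 340.00
- sampler (168/34 per unit): 13 of 34 → value 13×168/34 = 64.2353, running total 404.24
Total 404.24.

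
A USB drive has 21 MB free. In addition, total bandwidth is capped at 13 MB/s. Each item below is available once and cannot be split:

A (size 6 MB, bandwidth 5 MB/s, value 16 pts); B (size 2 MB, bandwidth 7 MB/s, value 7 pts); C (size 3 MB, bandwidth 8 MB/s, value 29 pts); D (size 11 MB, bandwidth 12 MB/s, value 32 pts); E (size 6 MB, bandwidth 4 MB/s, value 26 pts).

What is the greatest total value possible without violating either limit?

Feasible sets respecting both limits:
- C+E: size 9, bandwidth 12, value 55
- A+C: size 9, bandwidth 13, value 45
- A+E: size 12, bandwidth 9, value 42
- B+E: size 8, bandwidth 11, value 33
Best: 55 pts.

55 pts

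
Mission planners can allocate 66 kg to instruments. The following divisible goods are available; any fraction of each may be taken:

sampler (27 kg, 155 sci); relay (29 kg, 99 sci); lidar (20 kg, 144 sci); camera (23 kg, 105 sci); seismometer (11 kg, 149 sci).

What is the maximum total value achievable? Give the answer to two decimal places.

484.52

Take in order of value per unit:
- seismometer (149/11 per unit): all 11 → value 149, running total 149.00
- lidar (144/20 per unit): all 20 → value 144, running total 293.00
- sampler (155/27 per unit): all 27 → value 155, running total 448.00
- camera (105/23 per unit): 8 of 23 → value 8×105/23 = 36.5217, running total 484.52
Total 484.52.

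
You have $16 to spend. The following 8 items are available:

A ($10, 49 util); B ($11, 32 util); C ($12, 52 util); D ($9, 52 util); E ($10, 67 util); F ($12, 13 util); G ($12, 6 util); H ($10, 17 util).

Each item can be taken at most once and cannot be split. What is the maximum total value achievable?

Check high-value combinations within $16:
- E: cost 10, value 67
- D: cost 9, value 52
- C: cost 12, value 52
- A: cost 10, value 49
- B: cost 11, value 32
Best: 67 util.

67 util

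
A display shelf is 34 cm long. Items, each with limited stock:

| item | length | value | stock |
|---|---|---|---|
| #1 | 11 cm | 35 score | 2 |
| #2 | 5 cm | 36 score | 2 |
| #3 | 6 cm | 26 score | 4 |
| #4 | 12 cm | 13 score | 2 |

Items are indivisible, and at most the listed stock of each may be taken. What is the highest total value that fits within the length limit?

176 score

Best selections within length 34 and stock limits:
- 2×#2 + 4×#3: length 34, value 176
- 1×#1 + 2×#2 + 2×#3: length 33, value 159
- 2×#2 + 3×#3: length 28, value 150
- 1×#1 + 1×#2 + 3×#3: length 34, value 149
Best: 176 score.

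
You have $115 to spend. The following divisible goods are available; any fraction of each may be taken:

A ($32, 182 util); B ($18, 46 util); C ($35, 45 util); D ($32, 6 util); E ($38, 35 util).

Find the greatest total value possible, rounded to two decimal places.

300.63

Take in order of value per unit:
- A (182/32 per unit): all 32 → value 182, running total 182.00
- B (46/18 per unit): all 18 → value 46, running total 228.00
- C (45/35 per unit): all 35 → value 45, running total 273.00
- E (35/38 per unit): 30 of 38 → value 30×35/38 = 27.6316, running total 300.63
Total 300.63.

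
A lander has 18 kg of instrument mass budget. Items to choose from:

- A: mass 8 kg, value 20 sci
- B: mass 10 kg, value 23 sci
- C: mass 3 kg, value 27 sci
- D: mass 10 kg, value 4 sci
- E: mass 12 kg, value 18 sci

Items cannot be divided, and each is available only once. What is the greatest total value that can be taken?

50 sci

Check high-value combinations within 18 kg:
- B+C: mass 10+3=13, value 23+27=50
- A+C: mass 8+3=11, value 20+27=47
- C+E: mass 3+12=15, value 27+18=45
- A+B: mass 8+10=18, value 20+23=43
Best: 50 sci.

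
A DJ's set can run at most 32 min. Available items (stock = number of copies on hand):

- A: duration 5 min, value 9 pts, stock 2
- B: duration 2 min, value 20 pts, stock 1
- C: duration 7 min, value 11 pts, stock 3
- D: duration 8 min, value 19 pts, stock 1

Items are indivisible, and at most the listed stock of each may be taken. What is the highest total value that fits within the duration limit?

72 pts

Top feasible selections:
- 1×B + 3×C + 1×D: duration 31, value 72
- 1×A + 1×B + 2×C + 1×D: duration 29, value 70
Best: 72 pts.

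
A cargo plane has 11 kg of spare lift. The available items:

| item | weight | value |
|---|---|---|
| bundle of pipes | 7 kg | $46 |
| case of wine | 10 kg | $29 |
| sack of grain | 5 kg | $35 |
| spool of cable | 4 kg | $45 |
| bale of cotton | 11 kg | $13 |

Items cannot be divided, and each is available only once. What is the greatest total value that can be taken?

$91

This is a 0/1 knapsack; check combinations near the capacity.
- bundle of pipes+spool of cable: weight 7+4=11, value 46+45=91
- sack of grain+spool of cable: weight 5+4=9, value 35+45=80
- bundle of pipes: weight 7, value 46
Best: $91.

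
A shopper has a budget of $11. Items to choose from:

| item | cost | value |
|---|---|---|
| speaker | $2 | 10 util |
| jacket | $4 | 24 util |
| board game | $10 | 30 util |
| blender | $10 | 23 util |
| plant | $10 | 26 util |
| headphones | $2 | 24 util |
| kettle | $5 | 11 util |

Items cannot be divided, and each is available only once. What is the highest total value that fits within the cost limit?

Check high-value combinations within $11:
- jacket+headphones+kettle: cost 4+2+5=11, value 24+24+11=59
- speaker+jacket+headphones: cost 2+4+2=8, value 10+24+24=58
- jacket+headphones: cost 4+2=6, value 24+24=48
- speaker+headphones+kettle: cost 2+2+5=9, value 10+24+11=45
Best: 59 util.

59 util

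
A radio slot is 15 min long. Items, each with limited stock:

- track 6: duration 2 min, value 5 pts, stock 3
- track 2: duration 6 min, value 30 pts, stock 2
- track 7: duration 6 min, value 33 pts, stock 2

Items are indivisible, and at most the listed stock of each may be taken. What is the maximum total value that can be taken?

71 pts

Best selections within duration 15 and stock limits:
- 1×track 6 + 2×track 7: duration 14, value 71
- 1×track 6 + 1×track 2 + 1×track 7: duration 14, value 68
- 2×track 7: duration 12, value 66
Best: 71 pts.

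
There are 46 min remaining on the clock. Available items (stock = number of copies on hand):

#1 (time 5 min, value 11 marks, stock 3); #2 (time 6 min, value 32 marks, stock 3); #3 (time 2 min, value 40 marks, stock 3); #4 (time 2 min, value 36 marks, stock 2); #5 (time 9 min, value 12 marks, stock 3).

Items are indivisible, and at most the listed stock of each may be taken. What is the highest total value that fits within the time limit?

Best selections within time 46 and stock limits:
- 3×#1 + 3×#2 + 3×#3 + 2×#4: time 43, value 321
- 3×#2 + 3×#3 + 2×#4 + 2×#5: time 46, value 312
- 1×#1 + 3×#2 + 3×#3 + 2×#4 + 1×#5: time 42, value 311
- 2×#1 + 3×#2 + 3×#3 + 2×#4: time 38, value 310
Best: 321 marks.

321 marks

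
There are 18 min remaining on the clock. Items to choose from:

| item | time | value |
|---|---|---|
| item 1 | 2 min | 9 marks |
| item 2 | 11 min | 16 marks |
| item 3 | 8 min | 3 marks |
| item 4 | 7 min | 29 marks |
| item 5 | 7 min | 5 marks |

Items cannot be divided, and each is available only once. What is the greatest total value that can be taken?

Check high-value combinations within 18 min:
- item 2+item 4: time 11+7=18, value 16+29=45
- item 1+item 4+item 5: time 2+7+7=16, value 9+29+5=43
- item 1+item 3+item 4: time 2+8+7=17, value 9+3+29=41
Best: 45 marks.

45 marks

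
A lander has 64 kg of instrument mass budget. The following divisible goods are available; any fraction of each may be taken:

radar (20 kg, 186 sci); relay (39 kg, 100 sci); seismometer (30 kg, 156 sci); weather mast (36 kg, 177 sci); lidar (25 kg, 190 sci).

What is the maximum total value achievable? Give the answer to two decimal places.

474.80

Take in order of value per unit:
- radar (186/20 per unit): all 20 → value 186, running total 186.00
- lidar (190/25 per unit): all 25 → value 190, running total 376.00
- seismometer (156/30 per unit): 19 of 30 → value 19×156/30 = 98.8000, running total 474.80
Total 474.80.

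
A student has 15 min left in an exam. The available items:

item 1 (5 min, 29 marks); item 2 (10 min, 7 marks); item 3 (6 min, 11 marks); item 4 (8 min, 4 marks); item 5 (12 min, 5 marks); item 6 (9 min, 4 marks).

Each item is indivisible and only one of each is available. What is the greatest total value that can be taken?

40 marks

Check high-value combinations within 15 min:
- item 1+item 3: time 5+6=11, value 29+11=40
- item 1+item 2: time 5+10=15, value 29+7=36
- item 1+item 4: time 5+8=13, value 29+4=33
- item 1+item 6: time 5+9=14, value 29+4=33
Best: 40 marks.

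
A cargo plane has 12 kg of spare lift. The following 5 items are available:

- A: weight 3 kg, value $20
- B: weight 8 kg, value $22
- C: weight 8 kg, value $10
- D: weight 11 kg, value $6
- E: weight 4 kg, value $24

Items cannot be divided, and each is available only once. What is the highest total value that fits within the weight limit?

Check high-value combinations within 12 kg:
- B+E: weight 8+4=12, value 22+24=46
- A+E: weight 3+4=7, value 20+24=44
- A+B: weight 3+8=11, value 20+22=42
- C+E: weight 8+4=12, value 10+24=34
Best: $46.

$46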